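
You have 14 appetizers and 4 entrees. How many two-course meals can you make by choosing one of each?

By the multiplication principle: 14 x 4.

Final answer: 56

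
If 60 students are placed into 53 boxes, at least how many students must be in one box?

By the pigeonhole principle: ceiling(60/53).

Final answer: 2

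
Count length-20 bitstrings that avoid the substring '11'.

Let a(n) count valid strings. If the last bit is 0 the prefix is any valid string of length n-1; if it is 1 the string must end in 01 with a valid prefix of length n-2. So a(n) = a(n-1) + a(n-2), a(1)=2, a(2)=3.
Computing successive values: a(1)=2, a(2)=3, a(3)=5, a(4)=8, a(5)=13, a(6)=21, a(7)=34, a(8)=55, a(9)=89, a(10)=144, a(11)=233, a(12)=377, a(13)=610, a(14)=987, a(15)=1597, a(16)=2584, a(17)=4181, a(18)=6765, a(19)=10946, a(20)=17711.

Final answer: 17711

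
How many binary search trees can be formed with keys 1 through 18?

The structures are counted by the Catalan number C_n. Here n = 18.
C_n = C(2n,n) - C(2n,n+1), so C_{18} = C(36,18) - C(36,19) = 9075135300 - 8597496600.

Final answer: C_{18} = 477638700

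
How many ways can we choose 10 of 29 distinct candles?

C(29,10) = 29!/(10! x 19!).

Final answer: \binom{29}{10} = 20030010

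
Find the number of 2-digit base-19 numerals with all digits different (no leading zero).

First digit: 18 (nonzero). Second: 18 (not first). Third: 17, etc.
Total: 18 x 18.

Final answer: 324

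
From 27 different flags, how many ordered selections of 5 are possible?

P(27,5) = 27!/(27-5)! = 27!/22!.

Final answer: P(27,5) = 9687600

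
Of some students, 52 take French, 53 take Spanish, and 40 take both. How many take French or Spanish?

|A union B| = |A| + |B| - |A intersect B| = 52 + 53 - 40.

Final answer: 65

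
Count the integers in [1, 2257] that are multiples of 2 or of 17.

Multiples of 2: 1128. Multiples of 17: 132. Of both (lcm=34): 66.
By inclusion-exclusion: 1128 + 132 - 66.

Final answer: 1194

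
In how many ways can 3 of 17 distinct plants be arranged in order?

P(17,3) = 17!/(17-3)! = 17!/14!.

Final answer: P(17,3) = 4080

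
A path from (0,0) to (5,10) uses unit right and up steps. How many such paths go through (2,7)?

Paths (0,0)->(2,7): C(9,7) = 36.
Paths (2,7)->(5,10): C(6,3) = 20.
By multiplication principle: 36 x 20.

Final answer: 720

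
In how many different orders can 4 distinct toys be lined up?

The number of ways to arrange 4 distinct objects is 4!.

Final answer: 4! = 24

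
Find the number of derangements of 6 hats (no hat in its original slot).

Use the recurrence D(n) = (n-1)(D(n-1) + D(n-2)) with D(0)=1, D(1)=0.
D(2) = 1 x (0 + 1) = 1
D(3) = 2 x (1 + 0) = 2
D(4) = 3 x (2 + 1) = 9
D(5) = 4 x (9 + 2) = 44
D(6) = 5 x (D(5) + D(4)) = 5 x (44 + 9)

Final answer: D(6) = 265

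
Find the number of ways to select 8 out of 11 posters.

C(11,8) = 11!/(8! x (11-8)!).

Final answer: C(11,8) = 165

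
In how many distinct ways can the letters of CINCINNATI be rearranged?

Letters (A:1, C:2, I:3, N:3, T:1). Total letters: 10.
Permutations = 10!/(3! x 3! x 2!).

Final answer: 50400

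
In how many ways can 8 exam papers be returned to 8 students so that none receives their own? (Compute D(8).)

D(n) = (n-1)(D(n-1) + D(n-2)), D(0)=1, D(1)=0.
D(2) = 1 x (0 + 1) = 1
D(3) = 2 x (1 + 0) = 2
D(4) = 3 x (2 + 1) = 9
D(5) = 4 x (9 + 2) = 44
D(6) = 5 x (44 + 9) = 265
D(7) = 6 x (265 + 44) = 1854
D(8) = 7 x (D(7) + D(6)) = 7 x (1854 + 265)

Final answer: D(8) = 14833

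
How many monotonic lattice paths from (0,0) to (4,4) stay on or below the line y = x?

Total monotonic paths to (4,4): C(8,4) = 70.
Reflecting each bad path at its first crossing gives a bijection with paths to (3,5): C(8,5) = 56.
Valid Dyck paths: 70 - 56.
(Equivalently, C_{4} = C(8,4)/5 = 70/5.)

Final answer: C_{4} = 14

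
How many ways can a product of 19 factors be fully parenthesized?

This is counted by the nth Catalan number C_n. Here n = 19 - 1 = 18.
C_n = C(2n,n) - C(2n,n+1), so C_{18} = C(36,18) - C(36,19) = 9075135300 - 8597496600.

Final answer: C_{18} = 477638700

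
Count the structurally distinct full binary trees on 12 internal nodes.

This is counted by the nth Catalan number C_n. Here n = 12.
C_n = C(2n,n) - C(2n,n+1), so C_{12} = C(24,12) - C(24,13) = 2704156 - 2496144.

Final answer: C_{12} = 208012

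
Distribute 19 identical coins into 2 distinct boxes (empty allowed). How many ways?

Stars and bars: C(n+k-1, k-1) = C(20,1).

Final answer: C(20,1) = 20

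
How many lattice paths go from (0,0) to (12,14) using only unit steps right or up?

Each path has 12 right steps and 14 up steps in some order (26 steps total).
Choose which 14 of the 26 steps are up: C(26,14).

Final answer: C(26,14) = 9657700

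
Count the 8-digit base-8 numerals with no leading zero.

In base 8, the leading digit has 7 choices (1..7); each of the remaining 7 digits has 8 choices.
Total: 7 x 8^7.

Final answer: 14680064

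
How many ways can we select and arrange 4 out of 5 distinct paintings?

P(5,4) = 5!/(5-4)! = 5!/1!.

Final answer: P(5,4) = 120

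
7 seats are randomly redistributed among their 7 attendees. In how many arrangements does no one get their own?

Derangements satisfy D(n) = (n-1)(D(n-1) + D(n-2)), starting from D(0)=1, D(1)=0.
D(2) = 1 x (0 + 1) = 1
D(3) = 2 x (1 + 0) = 2
D(4) = 3 x (2 + 1) = 9
D(5) = 4 x (9 + 2) = 44
D(6) = 5 x (44 + 9) = 265
D(7) = 6 x (D(6) + D(5)) = 6 x (265 + 44)

Final answer: D(7) = 1854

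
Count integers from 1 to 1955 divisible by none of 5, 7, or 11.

|div by 5|=391, |div by 7|=279, |div by 11|=177.
|div by 5&7|=55, |div by 5&11|=35, |div by 7&11|=25, |div by all|=5.
By inclusion-exclusion, divisible by at least one: 391+279+177-55-35-25+5 = 737.
Not divisible by any: 1955 - 737.

Final answer: 1218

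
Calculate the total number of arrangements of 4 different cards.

The number of ways to arrange 4 distinct objects is 4!.

Final answer: 4! = 24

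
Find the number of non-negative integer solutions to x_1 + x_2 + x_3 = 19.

Stars and bars with 19 stars and 2 bars:
C(19+3-1, 3-1) = C(21,2).

Final answer: C(21,2) = 210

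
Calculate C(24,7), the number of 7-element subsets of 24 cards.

C(24,7) = 24!/(7! x 17!).

Final answer: \binom{24}{7} = 346104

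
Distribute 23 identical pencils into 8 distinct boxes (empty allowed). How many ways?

Stars and bars: C(n+k-1, k-1) = C(30,7).

Final answer: C(30,7) = 2035800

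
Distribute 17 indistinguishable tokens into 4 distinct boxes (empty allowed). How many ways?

Stars and bars: C(n+k-1, k-1) = C(20,3).

Final answer: C(20,3) = 1140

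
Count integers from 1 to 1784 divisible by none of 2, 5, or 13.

|div by 2|=892, |div by 5|=356, |div by 13|=137.
|div by 2&5|=178, |div by 2&13|=68, |div by 5&13|=27, |div by all|=13.
By inclusion-exclusion, divisible by at least one: 892+356+137-178-68-27+13 = 1125.
Not divisible by any: 1784 - 1125.

Final answer: 659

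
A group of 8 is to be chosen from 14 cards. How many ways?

C(14,8) = 14!/(8! x (14-8)!).

Final answer: C(14,8) = 3003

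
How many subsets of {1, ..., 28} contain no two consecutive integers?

Condition on whether n belongs to the subset: if not, any valid subset of {1, ..., n-1} works (a(n-1)); if so, n-1 is excluded and the rest is a valid subset of {1, ..., n-2} (a(n-2)). Hence a(n) = a(n-1) + a(n-2), a(1)=2, a(2)=3.
Building up term by term: a(1)=2, a(2)=3, a(3)=5, a(4)=8, a(5)=13, a(6)=21, a(7)=34, a(8)=55, a(9)=89, a(10)=144, a(11)=233, a(12)=377, a(13)=610, a(14)=987, a(15)=1597, a(16)=2584, a(17)=4181, a(18)=6765, a(19)=10946, a(20)=17711, a(21)=28657, a(22)=46368, a(23)=75025, a(24)=121393, a(25)=196418, a(26)=317811, a(27)=514229, a(28)=832040.

Final answer: 832040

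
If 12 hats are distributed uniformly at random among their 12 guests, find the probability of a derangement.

Derangements satisfy D(n) = (n-1)(D(n-1) + D(n-2)), starting from D(0)=1, D(1)=0.
Building up: D(2)=1, D(3)=2, D(4)=9, D(5)=44, D(6)=265, D(7)=1854, D(8)=14833, D(9)=133496, D(10)=1334961, D(11)=14684570, D(12)=176214841.
Total arrangements: 12! = 479001600.
Probability = D(12)/12! = 16019531/43545600.

Final answer: D(12)/12! = 176214841/479001600 = 0.367879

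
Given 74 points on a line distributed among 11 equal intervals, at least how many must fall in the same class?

By pigeonhole with 74 objects and 11 categories: ceiling(74/11).

Final answer: 7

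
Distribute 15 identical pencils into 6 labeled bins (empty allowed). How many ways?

Stars and bars: C(n+k-1, k-1) = C(20,5).

Final answer: C(20,5) = 15504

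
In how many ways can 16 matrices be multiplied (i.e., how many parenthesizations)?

The structures are counted by the Catalan number C_n. Here n = 16 - 1 = 15.
C_n = C(2n,n)/(n+1), so C_{15} = C(30,15)/16 = 155117520/16.

Final answer: C_{15} = 9694845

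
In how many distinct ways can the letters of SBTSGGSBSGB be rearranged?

Letters (B:3, G:3, S:4, T:1). Total letters: 11.
Permutations = 11!/(4! x 3! x 3!).

Final answer: 46200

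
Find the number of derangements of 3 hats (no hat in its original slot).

Use the recurrence D(n) = (n-1)(D(n-1) + D(n-2)) with D(0)=1, D(1)=0.
D(2) = 1 x (0 + 1) = 1
D(3) = 2 x (D(2) + D(1)) = 2 x (1 + 0)

Final answer: D(3) = 2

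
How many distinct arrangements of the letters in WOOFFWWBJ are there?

Letters (B:1, F:2, J:1, O:2, W:3). Total letters: 9.
Permutations = 9!/(3! x 2! x 2!).

Final answer: 15120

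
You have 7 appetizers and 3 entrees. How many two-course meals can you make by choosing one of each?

By the multiplication principle: 7 x 3.

Final answer: 21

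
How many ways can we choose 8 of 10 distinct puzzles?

C(10,8) = 10!/(8! x (10-8)!).

Final answer: C(10,8) = 45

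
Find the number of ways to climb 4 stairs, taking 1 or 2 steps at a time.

Condition on the final move: it is a 1-step (f(n-1) ways to get there) or a 2-step (f(n-2) ways), so f(n) = f(n-1) + f(n-2), with f(1)=1, f(2)=2.
Iterating the recurrence: f(1)=1, f(2)=2, f(3)=3, f(4)=5.

Final answer: 5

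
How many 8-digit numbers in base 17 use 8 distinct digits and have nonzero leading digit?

First digit: 16 (nonzero). Second: 16 (not first). Third: 15, etc.
Total: 16 x 16 x 15 x 14 x 13 x 12 x 11 x 10.

Final answer: 922521600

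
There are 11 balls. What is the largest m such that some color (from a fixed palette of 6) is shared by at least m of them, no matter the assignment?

There are 6 possible values for color (from a fixed palette of 6). With 11 balls and 6 categories, by pigeonhole: ceiling(11/6).

Final answer: 2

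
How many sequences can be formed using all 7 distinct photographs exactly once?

The number of ways to arrange 7 distinct objects is 7!.

Final answer: 7! = 5040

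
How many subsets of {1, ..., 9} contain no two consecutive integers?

Let a(n) count such subsets of {1, ..., n}. Either n is excluded (a(n-1) ways) or n is included, forcing n-1 out (a(n-2) ways), so a(n) = a(n-1) + a(n-2) with a(1)=2, a(2)=3.
Computing successive values: a(1)=2, a(2)=3, a(3)=5, a(4)=8, a(5)=13, a(6)=21, a(7)=34, a(8)=55, a(9)=89.

Final answer: 89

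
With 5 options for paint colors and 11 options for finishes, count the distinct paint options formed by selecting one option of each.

By the multiplication principle: 5 x 11.

Final answer: 55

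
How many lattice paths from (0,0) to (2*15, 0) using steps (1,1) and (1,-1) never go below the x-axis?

Total monotonic paths to (15,15): C(30,15) = 155117520.
Paths that cross above y=x (reflection bijection): C(30,16) = 145422675.
Valid Dyck paths: 155117520 - 145422675.
(These counts are the Catalan numbers.)

Final answer: C_{15} = 9694845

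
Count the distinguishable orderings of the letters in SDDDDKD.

Letters (D:5, K:1, S:1). Total letters: 7.
Permutations = 7!/(5!).

Final answer: 42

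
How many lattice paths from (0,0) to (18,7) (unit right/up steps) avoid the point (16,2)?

Total paths to (18,7): C(25,7) = 480700.
Paths through (16,2): C(18,2) x C(7,5) = 3213.
Avoiding (16,2): 480700 - 3213.

Final answer: 477487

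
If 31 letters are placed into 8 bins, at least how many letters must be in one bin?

By the pigeonhole principle: ceiling(31/8).

Final answer: 4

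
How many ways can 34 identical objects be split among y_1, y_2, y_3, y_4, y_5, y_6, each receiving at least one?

Substitute y'_i = y_i - 1 (so y'_i >= 0). Then sum y'_i = 34 - 6 = 28.
Stars and bars: C(28+6-1, 6-1) = C(33,5).

Final answer: C(33,5) = 237336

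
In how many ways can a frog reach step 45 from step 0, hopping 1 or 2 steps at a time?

Let f(n) count the ways. The last step is size 1 or 2, so f(n) = f(n-1) + f(n-2) with f(1)=1, f(2)=2.
Computing successive values: f(1)=1, f(2)=2, f(3)=3, f(4)=5, f(5)=8, f(6)=13, f(7)=21, f(8)=34, f(9)=55, f(10)=89, f(11)=144, f(12)=233, f(13)=377, f(14)=610, f(15)=987, f(16)=1597, f(17)=2584, f(18)=4181, f(19)=6765, f(20)=10946, f(21)=17711, f(22)=28657, f(23)=46368, f(24)=75025, f(25)=121393, f(26)=196418, f(27)=317811, f(28)=514229, f(29)=832040, f(30)=1346269, f(31)=2178309, f(32)=3524578, f(33)=5702887, f(34)=9227465, f(35)=14930352, f(36)=24157817, f(37)=39088169, f(38)=63245986, f(39)=102334155, f(40)=165580141, f(41)=267914296, f(42)=433494437, f(43)=701408733, f(44)=1134903170, f(45)=1836311903.

Final answer: 1836311903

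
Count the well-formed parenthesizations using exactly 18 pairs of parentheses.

The structures are counted by the Catalan number C_n. Here n = 18 (pairs).
Using C_0 = 1 and C_(k+1) = C_k x 2(2k+1)/(k+2), build up term by term: C_1=1, C_2=2, C_3=5, C_4=14, C_5=42, C_6=132, C_7=429, C_8=1430, C_9=4862, C_10=16796, C_11=58786, C_12=208012, C_13=742900, C_14=2674440, C_15=9694845, C_16=35357670, C_17=129644790, C_18=477638700.

Final answer: C_{18} = 477638700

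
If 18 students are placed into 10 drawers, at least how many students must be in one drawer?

By the pigeonhole principle: ceiling(18/10).

Final answer: 2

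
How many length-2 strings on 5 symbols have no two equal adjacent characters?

Let g(n) count such strings. g(1) = 5, and each valid string of length n-1 extends in 4 ways (any symbol but the last), so g(n) = 4 g(n-1).
Total: g(2) = 5 x 4^1.

Final answer: 5 x 4^{1} = 20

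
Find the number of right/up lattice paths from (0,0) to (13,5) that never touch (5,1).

Total paths to (13,5): C(18,5) = 8568.
Paths through (5,1): C(6,1) x C(12,4) = 2970.
Avoiding (5,1): 8568 - 2970.

Final answer: 5598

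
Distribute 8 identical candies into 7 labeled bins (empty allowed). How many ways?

Stars and bars: C(n+k-1, k-1) = C(14,6).

Final answer: C(14,6) = 3003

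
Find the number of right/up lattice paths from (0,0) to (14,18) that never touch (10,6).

Total paths to (14,18): C(32,18) = 471435600.
Paths through (10,6): C(16,6) x C(16,12) = 14574560.
Avoiding (10,6): 471435600 - 14574560.

Final answer: 456861040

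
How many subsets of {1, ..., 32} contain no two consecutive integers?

Let a(n) count such subsets of {1, ..., n}. Either n is excluded (a(n-1) ways) or n is included, forcing n-1 out (a(n-2) ways), so a(n) = a(n-1) + a(n-2) with a(1)=2, a(2)=3.
Building up term by term: a(1)=2, a(2)=3, a(3)=5, a(4)=8, a(5)=13, a(6)=21, a(7)=34, a(8)=55, a(9)=89, a(10)=144, a(11)=233, a(12)=377, a(13)=610, a(14)=987, a(15)=1597, a(16)=2584, a(17)=4181, a(18)=6765, a(19)=10946, a(20)=17711, a(21)=28657, a(22)=46368, a(23)=75025, a(24)=121393, a(25)=196418, a(26)=317811, a(27)=514229, a(28)=832040, a(29)=1346269, a(30)=2178309, a(31)=3524578, a(32)=5702887.

Final answer: 5702887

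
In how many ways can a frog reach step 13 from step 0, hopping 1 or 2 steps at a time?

Let f(n) count the ways. The last step is size 1 or 2, so f(n) = f(n-1) + f(n-2) with f(1)=1, f(2)=2.
Computing successive values: f(1)=1, f(2)=2, f(3)=3, f(4)=5, f(5)=8, f(6)=13, f(7)=21, f(8)=34, f(9)=55, f(10)=89, f(11)=144, f(12)=233, f(13)=377.

Final answer: 377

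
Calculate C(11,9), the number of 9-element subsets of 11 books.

C(11,9) = 11!/(9! x 2!).

Final answer: \binom{11}{9} = 55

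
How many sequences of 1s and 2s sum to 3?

Let f(n) count the ways. The last step is size 1 or 2, so f(n) = f(n-1) + f(n-2) with f(1)=1, f(2)=2.
Iterating the recurrence: f(1)=1, f(2)=2, f(3)=3.

Final answer: 3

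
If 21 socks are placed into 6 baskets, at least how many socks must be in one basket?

By the pigeonhole principle: ceiling(21/6).

Final answer: 4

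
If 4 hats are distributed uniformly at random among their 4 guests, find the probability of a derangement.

D(n) = (n-1)(D(n-1) + D(n-2)), D(0)=1, D(1)=0.
Building up: D(2)=1, D(3)=2, D(4)=9.
Total arrangements: 4! = 24.
Probability = D(4)/4! = 3/8.

Final answer: D(4)/4! = 9/24 = 0.375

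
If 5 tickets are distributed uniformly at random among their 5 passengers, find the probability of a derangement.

Use the recurrence D(n) = (n-1)(D(n-1) + D(n-2)) with D(0)=1, D(1)=0.
Building up: D(2)=1, D(3)=2, D(4)=9, D(5)=44.
Total arrangements: 5! = 120.
Probability = D(5)/5! = 11/30.

Final answer: D(5)/5! = 44/120 = 0.366667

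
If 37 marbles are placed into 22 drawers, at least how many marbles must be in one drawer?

By the pigeonhole principle: ceiling(37/22).

Final answer: 2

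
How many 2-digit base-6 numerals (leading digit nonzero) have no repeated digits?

The leading digit has 5 choices (anything but zero); the next has 5 (anything but the first), then 4, and so on, one fewer each time.
Total: 5 x 5.

Final answer: 25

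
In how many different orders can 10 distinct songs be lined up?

The number of ways to arrange 10 distinct objects is 10!.

Final answer: 10! = 3628800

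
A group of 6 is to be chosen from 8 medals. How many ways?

C(8,6) = 8!/(6! x 2!).

Final answer: \binom{8}{6} = 28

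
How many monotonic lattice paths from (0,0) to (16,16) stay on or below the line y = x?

Total monotonic paths to (16,16): C(32,16) = 601080390.
A path is bad iff it touches y = x + 1; reflecting its initial segment maps bad paths bijectively onto all paths to (15,17), of which there are C(32,17) = 565722720.
Valid Dyck paths: 601080390 - 565722720.
(Check: C(32,16) - C(32,17) = C(32,16)/17, the Catalan number C_{16}.)

Final answer: C_{16} = 35357670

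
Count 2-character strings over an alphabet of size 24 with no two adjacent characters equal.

Let g(n) count such strings. g(1) = 24, and each valid string of length n-1 extends in 23 ways (any symbol but the last), so g(n) = 23 g(n-1).
Total: g(2) = 24 x 23^1.

Final answer: 24 x 23^{1} = 552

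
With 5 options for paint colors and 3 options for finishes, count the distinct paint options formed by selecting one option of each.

By the multiplication principle: 5 x 3.

Final answer: 15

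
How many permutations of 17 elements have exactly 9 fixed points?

Choose which 9 elements are fixed: C(17,9) = 24310.
Derange the remaining 8 using D(j) = (j-1)(D(j-1) + D(j-2)), D(0)=1, D(1)=0: D(2)=1, D(3)=2, D(4)=9, D(5)=44, D(6)=265, D(7)=1854, D(8)=14833.
Total: 24310 x 14833.

Final answer: C(17,9) D(8) = 360590230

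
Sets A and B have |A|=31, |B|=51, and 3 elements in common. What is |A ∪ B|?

|A union B| = |A| + |B| - |A intersect B| = 31 + 51 - 3.

Final answer: 79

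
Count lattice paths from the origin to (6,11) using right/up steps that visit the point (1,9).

Paths (0,0)->(1,9): C(10,9) = 10.
Paths (1,9)->(6,11): C(7,2) = 21.
By multiplication principle: 10 x 21.

Final answer: 210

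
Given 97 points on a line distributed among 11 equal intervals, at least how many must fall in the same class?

By pigeonhole with 97 objects and 11 categories: ceiling(97/11).

Final answer: 9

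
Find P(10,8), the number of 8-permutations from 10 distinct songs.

P(10,8) = 10!/(10-8)! = 10!/2!.

Final answer: P(10,8) = 1814400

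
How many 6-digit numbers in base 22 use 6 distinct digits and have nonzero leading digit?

The leading digit has 21 choices (anything but zero); the next has 21 (anything but the first), then 20, and so on, one fewer each time.
Total: 21 x 21 x 20 x 19 x 18 x 17.

Final answer: 51279480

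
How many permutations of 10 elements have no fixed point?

Use the recurrence D(n) = (n-1)(D(n-1) + D(n-2)) with D(0)=1, D(1)=0.
D(2) = 1 x (0 + 1) = 1
D(3) = 2 x (1 + 0) = 2
D(4) = 3 x (2 + 1) = 9
D(5) = 4 x (9 + 2) = 44
D(6) = 5 x (44 + 9) = 265
D(7) = 6 x (265 + 44) = 1854
D(8) = 7 x (1854 + 265) = 14833
D(9) = 8 x (14833 + 1854) = 133496
D(10) = 9 x (D(9) + D(8)) = 9 x (133496 + 14833)

Final answer: D(10) = 1334961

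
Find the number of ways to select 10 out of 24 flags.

C(24,10) = 24!/(10! x 14!).

Final answer: \binom{24}{10} = 1961256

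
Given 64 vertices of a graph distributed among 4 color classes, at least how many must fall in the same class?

By pigeonhole with 64 objects and 4 categories: ceiling(64/4).

Final answer: 16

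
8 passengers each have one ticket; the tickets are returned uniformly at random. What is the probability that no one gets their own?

D(n) = (n-1)(D(n-1) + D(n-2)), D(0)=1, D(1)=0.
Building up: D(2)=1, D(3)=2, D(4)=9, D(5)=44, D(6)=265, D(7)=1854, D(8)=14833.
Total arrangements: 8! = 40320.
Probability = D(8)/8! = 2119/5760.

Final answer: D(8)/8! = 14833/40320 = 0.367882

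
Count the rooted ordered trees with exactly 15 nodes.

The structures are counted by the Catalan number C_n. Here n = 15 - 1 = 14.
C_n = (2n)!/(n!(n+1)!), so C_{14} = 28!/(14! x 15!) = C(28,14)/15 = 40116600/15.

Final answer: C_{14} = 2674440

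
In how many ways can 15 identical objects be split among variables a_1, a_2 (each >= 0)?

Stars and bars with 15 stars and 1 bars:
C(15+2-1, 2-1) = C(16,1).

Final answer: C(16,1) = 16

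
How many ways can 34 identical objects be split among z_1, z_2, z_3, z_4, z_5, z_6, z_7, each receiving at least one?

Substitute z'_i = z_i - 1 (so z'_i >= 0). Then sum z'_i = 34 - 7 = 27.
Stars and bars: C(27+7-1, 7-1) = C(33,6).

Final answer: C(33,6) = 1107568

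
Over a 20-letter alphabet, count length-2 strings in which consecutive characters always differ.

Let g(n) count such strings. g(1) = 20, and each valid string of length n-1 extends in 19 ways (any symbol but the last), so g(n) = 19 g(n-1).
Total: g(2) = 20 x 19^1.

Final answer: 20 x 19^{1} = 380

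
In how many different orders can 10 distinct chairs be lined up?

The number of ways to arrange 10 distinct objects is 10!.

Final answer: 10! = 3628800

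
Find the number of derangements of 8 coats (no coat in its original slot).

Derangements satisfy D(n) = (n-1)(D(n-1) + D(n-2)), starting from D(0)=1, D(1)=0.
D(2) = 1 x (0 + 1) = 1
D(3) = 2 x (1 + 0) = 2
D(4) = 3 x (2 + 1) = 9
D(5) = 4 x (9 + 2) = 44
D(6) = 5 x (44 + 9) = 265
D(7) = 6 x (265 + 44) = 1854
D(8) = 7 x (D(7) + D(6)) = 7 x (1854 + 265)

Final answer: D(8) = 14833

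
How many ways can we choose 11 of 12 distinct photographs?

C(12,11) = 12!/(11! x 1!).

Final answer: \binom{12}{11} = 12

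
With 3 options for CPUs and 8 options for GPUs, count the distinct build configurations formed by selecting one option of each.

By the multiplication principle: 3 x 8.

Final answer: 24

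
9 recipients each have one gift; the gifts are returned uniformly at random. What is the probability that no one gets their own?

Derangements satisfy D(n) = (n-1)(D(n-1) + D(n-2)), starting from D(0)=1, D(1)=0.
Building up: D(2)=1, D(3)=2, D(4)=9, D(5)=44, D(6)=265, D(7)=1854, D(8)=14833, D(9)=133496.
Total arrangements: 9! = 362880.
Probability = D(9)/9! = 16687/45360.

Final answer: D(9)/9! = 133496/362880 = 0.367879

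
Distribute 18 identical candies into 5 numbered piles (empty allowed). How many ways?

Stars and bars: C(n+k-1, k-1) = C(22,4).

Final answer: C(22,4) = 7315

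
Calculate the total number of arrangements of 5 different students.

The number of ways to arrange 5 distinct objects is 5!.

Final answer: 5! = 120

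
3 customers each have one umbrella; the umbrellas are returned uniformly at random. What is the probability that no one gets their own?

Derangements satisfy D(n) = (n-1)(D(n-1) + D(n-2)), starting from D(0)=1, D(1)=0.
Building up: D(2)=1, D(3)=2.
Total arrangements: 3! = 6.
Probability = D(3)/3! = 1/3.

Final answer: D(3)/3! = 2/6 = 0.333333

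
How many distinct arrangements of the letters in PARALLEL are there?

Letters (A:2, E:1, L:3, P:1, R:1). Total letters: 8.
Permutations = 8!/(3! x 2!).

Final answer: 3360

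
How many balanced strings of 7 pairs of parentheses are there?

This is a standard Catalan-number count: the answer is C_n. Here n = 7 (pairs).
Using C_0 = 1 and C_(k+1) = C_k x 2(2k+1)/(k+2), build up term by term: C_1=1, C_2=2, C_3=5, C_4=14, C_5=42, C_6=132, C_7=429.

Final answer: C_{7} = 429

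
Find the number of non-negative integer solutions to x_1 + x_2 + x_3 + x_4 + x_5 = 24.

Stars and bars with 24 stars and 4 bars:
C(24+5-1, 5-1) = C(28,4).

Final answer: C(28,4) = 20475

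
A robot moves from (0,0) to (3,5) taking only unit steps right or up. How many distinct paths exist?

Each path has 3 right steps and 5 up steps in some order (8 steps total).
Choose which 5 of the 8 steps are up: C(8,5).

Final answer: C(8,5) = 56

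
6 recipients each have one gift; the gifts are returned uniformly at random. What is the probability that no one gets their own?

Derangements satisfy D(n) = (n-1)(D(n-1) + D(n-2)), starting from D(0)=1, D(1)=0.
Building up: D(2)=1, D(3)=2, D(4)=9, D(5)=44, D(6)=265.
Total arrangements: 6! = 720.
Probability = D(6)/6! = 53/144.

Final answer: D(6)/6! = 265/720 = 0.368056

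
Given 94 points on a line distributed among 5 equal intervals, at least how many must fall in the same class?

By pigeonhole with 94 objects and 5 categories: ceiling(94/5).

Final answer: 19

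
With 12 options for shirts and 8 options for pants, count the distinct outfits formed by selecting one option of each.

By the multiplication principle: 12 x 8.

Final answer: 96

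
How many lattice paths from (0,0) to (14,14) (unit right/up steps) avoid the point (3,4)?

Total paths to (14,14): C(28,14) = 40116600.
Paths through (3,4): C(7,4) x C(21,10) = 12345060.
Avoiding (3,4): 40116600 - 12345060.

Final answer: 27771540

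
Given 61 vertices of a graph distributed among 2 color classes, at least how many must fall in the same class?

By pigeonhole with 61 objects and 2 categories: ceiling(61/2).

Final answer: 31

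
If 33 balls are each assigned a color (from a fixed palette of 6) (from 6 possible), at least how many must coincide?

There are 6 possible values for color (from a fixed palette of 6). With 33 balls and 6 categories, by pigeonhole: ceiling(33/6).

Final answer: 6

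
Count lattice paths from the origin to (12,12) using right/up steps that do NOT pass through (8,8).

Total paths to (12,12): C(24,12) = 2704156.
Paths through (8,8): C(16,8) x C(8,4) = 900900.
Avoiding (8,8): 2704156 - 900900.

Final answer: 1803256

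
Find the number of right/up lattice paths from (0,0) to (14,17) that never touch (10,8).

Total paths to (14,17): C(31,17) = 265182525.
Paths through (10,8): C(18,8) x C(13,9) = 31286970.
Avoiding (10,8): 265182525 - 31286970.

Final answer: 233895555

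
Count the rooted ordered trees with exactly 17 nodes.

This is counted by the nth Catalan number C_n. Here n = 17 - 1 = 16.
C_n = (2n)!/(n!(n+1)!), so C_{16} = 32!/(16! x 17!) = C(32,16)/17 = 601080390/17.

Final answer: C_{16} = 35357670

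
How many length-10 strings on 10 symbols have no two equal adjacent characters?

Let g(n) count such strings. g(1) = 10, and each valid string of length n-1 extends in 9 ways (any symbol but the last), so g(n) = 9 g(n-1).
Total: g(10) = 10 x 9^9.

Final answer: 10 x 9^{9} = 3874204890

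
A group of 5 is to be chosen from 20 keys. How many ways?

C(20,5) = 20!/(5! x 15!).

Final answer: \binom{20}{5} = 15504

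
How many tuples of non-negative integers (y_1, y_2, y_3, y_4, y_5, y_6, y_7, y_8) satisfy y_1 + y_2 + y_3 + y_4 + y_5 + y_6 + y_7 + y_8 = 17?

Stars and bars with 17 stars and 7 bars:
C(17+8-1, 8-1) = C(24,7).

Final answer: C(24,7) = 346104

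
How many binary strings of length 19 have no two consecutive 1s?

Classify by the final bit: ...0 gives a(n-1) strings, ...01 gives a(n-2) strings. Thus a(n) = a(n-1) + a(n-2) with a(1)=2, a(2)=3.
Building up term by term: a(1)=2, a(2)=3, a(3)=5, a(4)=8, a(5)=13, a(6)=21, a(7)=34, a(8)=55, a(9)=89, a(10)=144, a(11)=233, a(12)=377, a(13)=610, a(14)=987, a(15)=1597, a(16)=2584, a(17)=4181, a(18)=6765, a(19)=10946.

Final answer: 10946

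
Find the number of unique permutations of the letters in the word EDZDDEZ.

Letters (D:3, E:2, Z:2). Total letters: 7.
Permutations = 7!/(3! x 2! x 2!).

Final answer: 210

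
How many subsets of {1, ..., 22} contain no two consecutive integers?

Condition on whether n belongs to the subset: if not, any valid subset of {1, ..., n-1} works (a(n-1)); if so, n-1 is excluded and the rest is a valid subset of {1, ..., n-2} (a(n-2)). Hence a(n) = a(n-1) + a(n-2), a(1)=2, a(2)=3.
Building up term by term: a(1)=2, a(2)=3, a(3)=5, a(4)=8, a(5)=13, a(6)=21, a(7)=34, a(8)=55, a(9)=89, a(10)=144, a(11)=233, a(12)=377, a(13)=610, a(14)=987, a(15)=1597, a(16)=2584, a(17)=4181, a(18)=6765, a(19)=10946, a(20)=17711, a(21)=28657, a(22)=46368.

Final answer: 46368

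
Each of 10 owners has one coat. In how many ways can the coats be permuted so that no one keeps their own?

Derangements satisfy D(n) = (n-1)(D(n-1) + D(n-2)), starting from D(0)=1, D(1)=0.
D(2) = 1 x (0 + 1) = 1
D(3) = 2 x (1 + 0) = 2
D(4) = 3 x (2 + 1) = 9
D(5) = 4 x (9 + 2) = 44
D(6) = 5 x (44 + 9) = 265
D(7) = 6 x (265 + 44) = 1854
D(8) = 7 x (1854 + 265) = 14833
D(9) = 8 x (14833 + 1854) = 133496
D(10) = 9 x (D(9) + D(8)) = 9 x (133496 + 14833)

Final answer: D(10) = 1334961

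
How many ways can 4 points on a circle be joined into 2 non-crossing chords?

The structures are counted by the Catalan number C_n. Here n = 4/2 = 2.
Using C_0 = 1 and C_(k+1) = C_k x 2(2k+1)/(k+2), build up term by term: C_1=1, C_2=2.

Final answer: C_{2} = 2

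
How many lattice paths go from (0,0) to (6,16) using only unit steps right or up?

Each path has 6 right steps and 16 up steps in some order (22 steps total).
Choose which 16 of the 22 steps are up: C(22,16).

Final answer: C(22,16) = 74613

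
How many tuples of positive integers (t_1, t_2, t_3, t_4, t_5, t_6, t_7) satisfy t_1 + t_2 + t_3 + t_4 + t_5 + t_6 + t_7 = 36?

Substitute t'_i = t_i - 1 (so t'_i >= 0). Then sum t'_i = 36 - 7 = 29.
Stars and bars: C(29+7-1, 7-1) = C(35,6).

Final answer: C(35,6) = 1623160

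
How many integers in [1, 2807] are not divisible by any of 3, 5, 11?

|div by 3|=935, |div by 5|=561, |div by 11|=255.
|div by 3&5|=187, |div by 3&11|=85, |div by 5&11|=51, |div by all|=17.
By inclusion-exclusion, divisible by at least one: 935+561+255-187-85-51+17 = 1445.
Not divisible by any: 2807 - 1445.

Final answer: 1362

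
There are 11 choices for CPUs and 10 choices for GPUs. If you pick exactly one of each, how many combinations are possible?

By the multiplication principle: 11 x 10.

Final answer: 110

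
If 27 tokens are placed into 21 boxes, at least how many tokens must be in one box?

By the pigeonhole principle: ceiling(27/21).

Final answer: 2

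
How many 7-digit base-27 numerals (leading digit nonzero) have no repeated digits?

The leading digit has 26 choices (anything but zero); the next has 26 (anything but the first), then 25, and so on, one fewer each time.
Total: 26 x 26 x 25 x 24 x 23 x 22 x 21.

Final answer: 4309905600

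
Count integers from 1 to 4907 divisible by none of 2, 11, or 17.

|div by 2|=2453, |div by 11|=446, |div by 17|=288.
|div by 2&11|=223, |div by 2&17|=144, |div by 11&17|=26, |div by all|=13.
By inclusion-exclusion, divisible by at least one: 2453+446+288-223-144-26+13 = 2807.
Not divisible by any: 4907 - 2807.

Final answer: 2100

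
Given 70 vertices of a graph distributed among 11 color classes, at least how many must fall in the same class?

By pigeonhole with 70 objects and 11 categories: ceiling(70/11).

Final answer: 7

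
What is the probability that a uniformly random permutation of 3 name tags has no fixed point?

Derangements satisfy D(n) = (n-1)(D(n-1) + D(n-2)), starting from D(0)=1, D(1)=0.
Building up: D(2)=1, D(3)=2.
Total arrangements: 3! = 6.
Probability = D(3)/3! = 1/3.

Final answer: D(3)/3! = 2/6 = 0.333333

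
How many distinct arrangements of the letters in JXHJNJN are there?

Letters (H:1, J:3, N:2, X:1). Total letters: 7.
Permutations = 7!/(3! x 2!).

Final answer: 420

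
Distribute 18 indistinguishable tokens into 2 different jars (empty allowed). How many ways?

Stars and bars: C(n+k-1, k-1) = C(19,1).

Final answer: C(19,1) = 19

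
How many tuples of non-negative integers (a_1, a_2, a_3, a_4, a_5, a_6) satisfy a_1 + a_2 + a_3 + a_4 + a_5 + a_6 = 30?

Stars and bars with 30 stars and 5 bars:
C(30+6-1, 6-1) = C(35,5).

Final answer: C(35,5) = 324632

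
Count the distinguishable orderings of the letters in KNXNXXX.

Letters (K:1, N:2, X:4). Total letters: 7.
Permutations = 7!/(4! x 2!).

Final answer: 105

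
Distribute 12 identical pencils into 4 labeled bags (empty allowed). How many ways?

Stars and bars: C(n+k-1, k-1) = C(15,3).

Final answer: C(15,3) = 455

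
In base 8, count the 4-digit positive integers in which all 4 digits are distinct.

First digit: 7 (nonzero). Second: 7 (not first). Third: 6, etc.
Total: 7 x 7 x 6 x 5.

Final answer: 1470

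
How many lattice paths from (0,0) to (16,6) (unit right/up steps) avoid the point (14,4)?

Total paths to (16,6): C(22,6) = 74613.
Paths through (14,4): C(18,4) x C(4,2) = 18360.
Avoiding (14,4): 74613 - 18360.

Final answer: 56253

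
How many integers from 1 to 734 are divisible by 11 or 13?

Multiples of 11: 66. Multiples of 13: 56. Of both (lcm=143): 5.
By inclusion-exclusion: 66 + 56 - 5.

Final answer: 117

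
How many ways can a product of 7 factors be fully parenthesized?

This is counted by the nth Catalan number C_n. Here n = 7 - 1 = 6.
C_n = (2n)!/(n!(n+1)!), so C_{6} = 12!/(6! x 7!) = C(12,6)/7 = 924/7.

Final answer: C_{6} = 132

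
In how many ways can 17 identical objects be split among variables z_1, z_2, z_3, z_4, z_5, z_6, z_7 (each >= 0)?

Stars and bars with 17 stars and 6 bars:
C(17+7-1, 7-1) = C(23,6).

Final answer: C(23,6) = 100947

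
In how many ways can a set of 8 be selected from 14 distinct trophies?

C(14,8) = 14!/(8! x (14-8)!).

Final answer: C(14,8) = 3003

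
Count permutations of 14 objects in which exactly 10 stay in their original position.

Choose which 10 elements are fixed: C(14,10) = 1001.
Derange the remaining 4 using D(j) = (j-1)(D(j-1) + D(j-2)), D(0)=1, D(1)=0: D(2)=1, D(3)=2, D(4)=9.
Total: 1001 x 9.

Final answer: C(14,10) D(4) = 9009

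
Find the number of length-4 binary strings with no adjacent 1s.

Classify by the final bit: ...0 gives a(n-1) strings, ...01 gives a(n-2) strings. Thus a(n) = a(n-1) + a(n-2) with a(1)=2, a(2)=3.
Iterating the recurrence: a(1)=2, a(2)=3, a(3)=5, a(4)=8.

Final answer: 8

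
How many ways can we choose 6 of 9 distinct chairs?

C(9,6) = 9!/(6! x 3!).

Final answer: \binom{9}{6} = 84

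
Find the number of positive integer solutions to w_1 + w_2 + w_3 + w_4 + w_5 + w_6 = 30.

Substitute w'_i = w_i - 1 (so w'_i >= 0). Then sum w'_i = 30 - 6 = 24.
Stars and bars: C(24+6-1, 6-1) = C(29,5).

Final answer: C(29,5) = 118755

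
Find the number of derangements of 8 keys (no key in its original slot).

Derangements satisfy D(n) = (n-1)(D(n-1) + D(n-2)), starting from D(0)=1, D(1)=0.
D(2) = 1 x (0 + 1) = 1
D(3) = 2 x (1 + 0) = 2
D(4) = 3 x (2 + 1) = 9
D(5) = 4 x (9 + 2) = 44
D(6) = 5 x (44 + 9) = 265
D(7) = 6 x (265 + 44) = 1854
D(8) = 7 x (D(7) + D(6)) = 7 x (1854 + 265)

Final answer: D(8) = 14833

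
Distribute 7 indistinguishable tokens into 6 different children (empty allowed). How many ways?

Stars and bars: C(n+k-1, k-1) = C(12,5).

Final answer: C(12,5) = 792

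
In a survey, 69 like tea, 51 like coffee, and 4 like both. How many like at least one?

|A union B| = |A| + |B| - |A intersect B| = 69 + 51 - 4.

Final answer: 116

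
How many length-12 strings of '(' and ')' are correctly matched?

This is counted by the nth Catalan number C_n. Here n = 6 (pairs).
Using C_0 = 1 and C_(k+1) = C_k x 2(2k+1)/(k+2), build up term by term: C_1=1, C_2=2, C_3=5, C_4=14, C_5=42, C_6=132.

Final answer: C_{6} = 132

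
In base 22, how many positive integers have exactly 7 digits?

Leading digit: 21 options (nonzero). Other 6 digit(s): 22 options each.
Total: 21 x 22^6.

Final answer: 2380977984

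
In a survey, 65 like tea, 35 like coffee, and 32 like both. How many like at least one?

|A union B| = |A| + |B| - |A intersect B| = 65 + 35 - 32.

Final answer: 68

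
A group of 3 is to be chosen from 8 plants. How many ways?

C(8,3) = 8!/(3! x 5!).

Final answer: \binom{8}{3} = 56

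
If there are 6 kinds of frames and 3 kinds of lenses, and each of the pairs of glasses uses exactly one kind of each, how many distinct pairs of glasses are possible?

By the multiplication principle: 6 x 3.

Final answer: 18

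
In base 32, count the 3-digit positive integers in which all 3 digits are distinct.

The leading digit has 31 choices (anything but zero); the next has 31 (anything but the first), then 30, and so on, one fewer each time.
Total: 31 x 31 x 30.

Final answer: 28830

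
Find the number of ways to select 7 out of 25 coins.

C(25,7) = 25!/(7! x (25-7)!).

Final answer: C(25,7) = 480700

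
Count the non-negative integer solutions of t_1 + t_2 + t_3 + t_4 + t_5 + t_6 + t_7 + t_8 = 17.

Stars and bars with 17 stars and 7 bars:
C(17+8-1, 8-1) = C(24,7).

Final answer: C(24,7) = 346104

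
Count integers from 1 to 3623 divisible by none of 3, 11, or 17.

|div by 3|=1207, |div by 11|=329, |div by 17|=213.
|div by 3&11|=109, |div by 3&17|=71, |div by 11&17|=19, |div by all|=6.
By inclusion-exclusion, divisible by at least one: 1207+329+213-109-71-19+6 = 1556.
Not divisible by any: 3623 - 1556.

Final answer: 2067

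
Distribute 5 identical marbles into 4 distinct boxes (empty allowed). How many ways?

Stars and bars: C(n+k-1, k-1) = C(8,3).

Final answer: C(8,3) = 56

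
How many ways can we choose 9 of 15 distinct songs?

C(15,9) = 15!/(9! x 6!).

Final answer: \binom{15}{9} = 5005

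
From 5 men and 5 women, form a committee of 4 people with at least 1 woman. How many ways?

Sum over valid woman counts:
C(5,1)C(5,3) = 50
C(5,2)C(5,2) = 100
C(5,3)C(5,1) = 50
C(5,4)C(5,0) = 5
Total: 50 + 100 + 50 + 5.

Final answer: 205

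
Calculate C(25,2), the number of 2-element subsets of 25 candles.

C(25,2) = 25!/(2! x (25-2)!).

Final answer: C(25,2) = 300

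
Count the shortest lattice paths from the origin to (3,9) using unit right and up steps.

Each path has 3 right steps and 9 up steps in some order (12 steps total).
Choose which 9 of the 12 steps are up: C(12,9).

Final answer: C(12,9) = 220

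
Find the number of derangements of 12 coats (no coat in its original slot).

Derangements satisfy D(n) = (n-1)(D(n-1) + D(n-2)), starting from D(0)=1, D(1)=0.
D(2) = 1 x (0 + 1) = 1
D(3) = 2 x (1 + 0) = 2
D(4) = 3 x (2 + 1) = 9
D(5) = 4 x (9 + 2) = 44
D(6) = 5 x (44 + 9) = 265
D(7) = 6 x (265 + 44) = 1854
D(8) = 7 x (1854 + 265) = 14833
D(9) = 8 x (14833 + 1854) = 133496
D(10) = 9 x (133496 + 14833) = 1334961
D(11) = 10 x (1334961 + 133496) = 14684570
D(12) = 11 x (D(11) + D(10)) = 11 x (14684570 + 1334961)

Final answer: D(12) = 176214841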